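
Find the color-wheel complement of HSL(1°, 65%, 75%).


Complement = opposite side of color wheel = hue + 180°
H' = (1 + 180) mod 360 = 181°
S and L unchanged.
= HSL(181°, 65%, 75%)


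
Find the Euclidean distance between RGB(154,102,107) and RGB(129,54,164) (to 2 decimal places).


d = √[(R₁-R₂)² + (G₁-G₂)² + (B₁-B₂)²]
d = √[(154-129)² + (102-54)² + (107-164)²]
d = √[625 + 2304 + 3249]
d = √6178
d ≈ 78.60


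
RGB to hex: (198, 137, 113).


R = 198 → C6 (hex)
G = 137 → 89 (hex)
B = 113 → 71 (hex)
Hex = #C68971


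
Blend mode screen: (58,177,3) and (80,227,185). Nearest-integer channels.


Screen: C = 255 - (255-A)×(255-B)/255, rounded to nearest integer
R: 255 - (255-58)×(255-80)/255 = 255 - 34475/255 ≈ 255 - 135.196 = 119.804 → 120
G: 255 - (255-177)×(255-227)/255 = 255 - 2184/255 ≈ 255 - 8.565 = 246.435 → 246
B: 255 - (255-3)×(255-185)/255 = 255 - 17640/255 ≈ 255 - 69.176 = 185.824 → 186
= RGB(120, 246, 186)


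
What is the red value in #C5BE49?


Color: #C5BE49
R = C5 = 197
G = BE = 190
B = 49 = 73
Red = 197


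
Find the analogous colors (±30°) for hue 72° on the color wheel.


Base hue: 72°
Left analog: (72 - 30) mod 360 = 42°
Right analog: (72 + 30) mod 360 = 102°
Analogous hues = 42° and 102°


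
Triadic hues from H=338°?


Triadic: equally spaced at 120° intervals
H1 = 338°
H2 = (338 + 120) mod 360 = 98°
H3 = (338 + 240) mod 360 = 218°
Triadic = 338°, 98°, 218°


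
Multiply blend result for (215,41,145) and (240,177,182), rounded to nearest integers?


Multiply: C = A×B/255, rounded to nearest integer
R: 215×240/255 = 51600/255 ≈ 202.353 → 202
G: 41×177/255 = 7257/255 ≈ 28.459 → 28
B: 145×182/255 = 26390/255 ≈ 103.490 → 103
= RGB(202, 28, 103)


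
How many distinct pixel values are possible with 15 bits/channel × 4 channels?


Total bits = 15 bits/channel × 4 channels = 60 bits
Distinct pixel values = 2^60
= 1,152,921,504,606,846,976 pixel values


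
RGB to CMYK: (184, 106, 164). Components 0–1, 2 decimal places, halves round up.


R'=184/255≈0.7216, G'=106/255≈0.4157, B'=164/255≈0.6431
K = 1 - max(R',G',B') = 1 - 184/255 = 71/255 = 0.27843… → 0.28
(1-R'-K)/(1-K) simplifies to (max-R)/max with max = 184:
C = (184-184)/184 = 0/184 = 0 → 0.00
M = (184-106)/184 = 78/184 = 0.42391… → 0.42
Y = (184-164)/184 = 20/184 = 0.10869… → 0.11
= CMYK(0.00, 0.42, 0.11, 0.28)


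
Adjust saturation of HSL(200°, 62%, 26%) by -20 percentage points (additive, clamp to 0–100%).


Original S = 62%
Adjustment = -20 percentage points
New S = 62 + (-20) = 42
Clamp to [0, 100] → 42
= HSL(200°, 42%, 26%)


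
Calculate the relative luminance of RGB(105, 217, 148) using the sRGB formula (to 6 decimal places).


Linearize each channel (sRGB transfer function): c = v/255; c_lin = c/12.92 if c ≤ 0.04045, else ((c+0.055)/1.055)^2.4
  R: 105/255 ≈ 0.411765 > 0.04045 → ((0.411765+0.055)/1.055)^2.4 ≈ 0.141263
  G: 217/255 ≈ 0.850980 > 0.04045 → ((0.850980+0.055)/1.055)^2.4 ≈ 0.693872
  B: 148/255 ≈ 0.580392 > 0.04045 → ((0.580392+0.055)/1.055)^2.4 ≈ 0.296138
R_lin = 0.141263, G_lin = 0.693872, B_lin = 0.296138
L = 0.2126×R + 0.7152×G + 0.0722×B
L = 0.2126×0.141263 + 0.7152×0.693872 + 0.0722×0.296138
L ≈ 0.547671


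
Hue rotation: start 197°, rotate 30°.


New hue = (H + rotation) mod 360
New hue = (197 + 30) mod 360
= 227 mod 360
= 227°


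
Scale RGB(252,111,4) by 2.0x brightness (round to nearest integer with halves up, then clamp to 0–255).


Multiply each channel by 2.0, round half up, clamp to [0, 255]
R: 252×2.0 = 504 → clamp → 255
G: 111×2.0 = 222
B: 4×2.0 = 8
= RGB(255, 222, 8)


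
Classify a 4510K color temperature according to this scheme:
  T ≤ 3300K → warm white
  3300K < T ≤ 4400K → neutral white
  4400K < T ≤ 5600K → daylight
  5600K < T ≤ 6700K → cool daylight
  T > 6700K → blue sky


Temperature: 4510K
4400K < 4510K ≤ 5600K → daylight
Classification: daylight


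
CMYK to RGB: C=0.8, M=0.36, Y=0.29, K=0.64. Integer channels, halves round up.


R = 255 × (1-C) × (1-K) = 255 × 0.20 × 0.36 = 18.36 → 18
G = 255 × (1-M) × (1-K) = 255 × 0.64 × 0.36 = 58.752 → 59
B = 255 × (1-Y) × (1-K) = 255 × 0.71 × 0.36 = 65.178 → 65
= RGB(18, 59, 65)


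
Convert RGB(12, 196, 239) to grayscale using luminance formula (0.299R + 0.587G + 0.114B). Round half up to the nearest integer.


Gray = 0.299×R + 0.587×G + 0.114×B
Gray = 0.299×12 + 0.587×196 + 0.114×239
Gray = 3.588 + 115.052 + 27.246
Gray = 145.886 → round half up → 146
Gray = 146


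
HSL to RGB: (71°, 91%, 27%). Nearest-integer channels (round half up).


H=71°, S=0.91, L=0.27
C = (1-|2L-1|)×S = (1-|-0.46|)×0.91 = 0.4914
H' = H/60 = 71/60 ≈ 1.1833; X = C×(1-|H' mod 2 - 1|) = 0.40131
m = L - C/2 = 0.27 - 0.2457 = 0.0243
Sector ⌊H'⌋ = 1 → (R',G',B') = (0.40131, 0.4914, 0.0)
RGB = ((R'+m)×255, (G'+m)×255, (B'+m)×255) = (108.53055, 131.5035, 6.1965)
Round half up → RGB(109, 132, 6)


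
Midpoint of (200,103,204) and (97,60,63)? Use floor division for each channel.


Midpoint: each channel = ⌊(C₁+C₂)/2⌋
R: ⌊(200+97)/2⌋ = 148
G: ⌊(103+60)/2⌋ = 81
B: ⌊(204+63)/2⌋ = 133
= RGB(148, 81, 133)


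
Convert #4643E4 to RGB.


46 → 70 (R)
43 → 67 (G)
E4 → 228 (B)
= RGB(70, 67, 228)


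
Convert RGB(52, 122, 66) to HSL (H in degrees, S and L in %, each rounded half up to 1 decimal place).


Normalize: R'=52/255≈0.2039, G'=122/255≈0.4784, B'=66/255≈0.2588
Max=122/255, Min=52/255, Δ=Max-Min=70/255
L = (Max+Min)/2 = (122+52)/510 = 174/510 = 0.34117… → L = 34.1%
L ≤ 0.5 → S = Δ/(Max+Min) = 70/(122+52) = 70/174 = 0.40229… → S = 40.2%
(the 1/255 factors cancel in S and H, so raw channel differences can be used)
Max is G' → H = 60 × ((B-R)/Δ + 2) = 60 × ((66-52)/70 + 2)
  14/70 + 2 = 0.2 + 2 = 2.2
  H = 60 × 2.2 = 132° → H = 132.0°
= HSL(132.0°, 40.2%, 34.1%)


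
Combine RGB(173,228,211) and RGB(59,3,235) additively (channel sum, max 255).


Additive: each channel = min(255, C₁+C₂)
R: 173+59 = 232 → 232
G: 228+3 = 231 → 231
B: 211+235 = 446 → 255
= RGB(232, 231, 255)


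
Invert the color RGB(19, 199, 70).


Invert: (255-R, 255-G, 255-B)
R: 255-19 = 236
G: 255-199 = 56
B: 255-70 = 185
= RGB(236, 56, 185)


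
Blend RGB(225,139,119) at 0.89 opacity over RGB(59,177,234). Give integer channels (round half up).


C = α×F + (1-α)×B, with 1-α = 0.11
R: 0.89×225 + 0.11×59 = 200.25 + 6.49 = 206.74 → 207
G: 0.89×139 + 0.11×177 = 123.71 + 19.47 = 143.18 → 143
B: 0.89×119 + 0.11×234 = 105.91 + 25.74 = 131.65 → 132
= RGB(207, 143, 132)


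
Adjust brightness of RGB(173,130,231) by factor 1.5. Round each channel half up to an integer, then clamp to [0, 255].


Multiply each channel by 1.5, round half up, clamp to [0, 255]
R: 173×1.5 = 259.5 → round → 260 → clamp → 255
G: 130×1.5 = 195
B: 231×1.5 = 346.5 → round → 347 → clamp → 255
= RGB(255, 195, 255)


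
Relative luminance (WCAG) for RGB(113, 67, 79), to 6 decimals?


Linearize each channel (sRGB transfer function): c = v/255; c_lin = c/12.92 if c ≤ 0.04045, else ((c+0.055)/1.055)^2.4
  R: 113/255 ≈ 0.443137 > 0.04045 → ((0.443137+0.055)/1.055)^2.4 ≈ 0.165132
  G: 67/255 ≈ 0.262745 > 0.04045 → ((0.262745+0.055)/1.055)^2.4 ≈ 0.056128
  B: 79/255 ≈ 0.309804 > 0.04045 → ((0.309804+0.055)/1.055)^2.4 ≈ 0.078187
R_lin = 0.165132, G_lin = 0.056128, B_lin = 0.078187
L = 0.2126×R + 0.7152×G + 0.0722×B
L = 0.2126×0.165132 + 0.7152×0.056128 + 0.0722×0.078187
L ≈ 0.080895


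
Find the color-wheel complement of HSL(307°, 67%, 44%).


Complement = opposite side of color wheel = hue + 180°
H' = (307 + 180) mod 360 = 127°
S and L unchanged.
= HSL(127°, 67%, 44%)


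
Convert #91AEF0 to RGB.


91 → 145 (R)
AE → 174 (G)
F0 → 240 (B)
= RGB(145, 174, 240)


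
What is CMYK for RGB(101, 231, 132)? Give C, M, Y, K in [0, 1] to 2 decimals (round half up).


R'=101/255≈0.3961, G'=231/255≈0.9059, B'=132/255≈0.5176
K = 1 - max(R',G',B') = 1 - 231/255 = 24/255 = 0.09411… → 0.09
(1-R'-K)/(1-K) simplifies to (max-R)/max with max = 231:
C = (231-101)/231 = 130/231 = 0.56277… → 0.56
M = (231-231)/231 = 0/231 = 0 → 0.00
Y = (231-132)/231 = 99/231 = 0.42857… → 0.43
= CMYK(0.56, 0.00, 0.43, 0.09)


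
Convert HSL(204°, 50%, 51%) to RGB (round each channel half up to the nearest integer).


H=204°, S=0.50, L=0.51
C = (1-|2L-1|)×S = (1-|0.02|)×0.50 = 0.49
H' = H/60 = 204/60 ≈ 3.4000; X = C×(1-|H' mod 2 - 1|) = 0.294
m = L - C/2 = 0.51 - 0.245 = 0.265
Sector ⌊H'⌋ = 3 → (R',G',B') = (0.0, 0.294, 0.49)
RGB = ((R'+m)×255, (G'+m)×255, (B'+m)×255) = (67.575, 142.545, 192.525)
Round half up → RGB(68, 143, 193)


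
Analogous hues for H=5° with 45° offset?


Base hue: 5°
Left analog: (5 - 45) mod 360 = 320°
Right analog: (5 + 45) mod 360 = 50°
Analogous hues = 320° and 50°


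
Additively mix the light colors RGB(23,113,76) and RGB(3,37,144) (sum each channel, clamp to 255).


Additive: each channel = min(255, C₁+C₂)
R: 23+3 = 26 → 26
G: 113+37 = 150 → 150
B: 76+144 = 220 → 220
= RGB(26, 150, 220)


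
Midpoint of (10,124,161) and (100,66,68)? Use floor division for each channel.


Midpoint: each channel = ⌊(C₁+C₂)/2⌋
R: ⌊(10+100)/2⌋ = 55
G: ⌊(124+66)/2⌋ = 95
B: ⌊(161+68)/2⌋ = 114
= RGB(55, 95, 114)


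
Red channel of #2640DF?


Color: #2640DF
R = 26 = 38
G = 40 = 64
B = DF = 223
Red = 38


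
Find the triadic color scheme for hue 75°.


Triadic: equally spaced at 120° intervals
H1 = 75°
H2 = (75 + 120) mod 360 = 195°
H3 = (75 + 240) mod 360 = 315°
Triadic = 75°, 195°, 315°


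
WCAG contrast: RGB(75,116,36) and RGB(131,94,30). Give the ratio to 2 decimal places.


Linearize each sRGB channel c=v/255: c/12.92 if c ≤ 0.04045 else ((c+0.055)/1.055)^2.4
L = 0.2126×R_lin + 0.7152×G_lin + 0.0722×B_lin
Color 1 (75,116,36):
  R=75: 75/255≈0.2941 > 0.04045 → ((0.2941+0.055)/1.055)^2.4 ≈ 0.07036
  G=116: 116/255≈0.4549 > 0.04045 → ((0.4549+0.055)/1.055)^2.4 ≈ 0.17465
  B=36: 36/255≈0.1412 > 0.04045 → ((0.1412+0.055)/1.055)^2.4 ≈ 0.01764
  L1 = 0.2126×0.07036 + 0.7152×0.17465 + 0.0722×0.01764 ≈ 0.14114
Color 2 (131,94,30):
  R=131: 131/255≈0.5137 > 0.04045 → ((0.5137+0.055)/1.055)^2.4 ≈ 0.22697
  G=94: 94/255≈0.3686 > 0.04045 → ((0.3686+0.055)/1.055)^2.4 ≈ 0.11193
  B=30: 30/255≈0.1176 > 0.04045 → ((0.1176+0.055)/1.055)^2.4 ≈ 0.01298
  L2 = 0.2126×0.22697 + 0.7152×0.11193 + 0.0722×0.01298 ≈ 0.12924
Lighter = 0.14114, Darker = 0.12924
Ratio = (L_lighter + 0.05) / (L_darker + 0.05)
Ratio = (0.14114 + 0.05) / (0.12924 + 0.05) = 0.19114 / 0.17924 ≈ 1.0664
Ratio ≈ 1.07:1


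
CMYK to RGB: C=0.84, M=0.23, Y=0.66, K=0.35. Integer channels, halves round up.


R = 255 × (1-C) × (1-K) = 255 × 0.16 × 0.65 = 26.52 → 27
G = 255 × (1-M) × (1-K) = 255 × 0.77 × 0.65 = 127.6275 → 128
B = 255 × (1-Y) × (1-K) = 255 × 0.34 × 0.65 = 56.355 → 56
= RGB(27, 128, 56)


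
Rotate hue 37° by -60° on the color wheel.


New hue = (H + rotation) mod 360
New hue = (37 -60) mod 360
= -23 mod 360
= 337°


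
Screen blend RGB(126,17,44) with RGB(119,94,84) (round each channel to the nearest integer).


Screen: C = 255 - (255-A)×(255-B)/255, rounded to nearest integer
R: 255 - (255-126)×(255-119)/255 = 255 - 17544/255 ≈ 255 - 68.800 = 186.200 → 186
G: 255 - (255-17)×(255-94)/255 = 255 - 38318/255 ≈ 255 - 150.267 = 104.733 → 105
B: 255 - (255-44)×(255-84)/255 = 255 - 36081/255 ≈ 255 - 141.494 = 113.506 → 114
= RGB(186, 105, 114)


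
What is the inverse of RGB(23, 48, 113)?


Invert: (255-R, 255-G, 255-B)
R: 255-23 = 232
G: 255-48 = 207
B: 255-113 = 142
= RGB(232, 207, 142)


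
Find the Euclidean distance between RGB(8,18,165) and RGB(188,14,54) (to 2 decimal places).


d = √[(R₁-R₂)² + (G₁-G₂)² + (B₁-B₂)²]
d = √[(8-188)² + (18-14)² + (165-54)²]
d = √[32400 + 16 + 12321]
d = √44737
d ≈ 211.51


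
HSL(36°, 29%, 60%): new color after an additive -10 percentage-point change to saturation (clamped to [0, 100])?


Original S = 29%
Adjustment = -10 percentage points
New S = 29 + (-10) = 19
Clamp to [0, 100] → 19
= HSL(36°, 19%, 60%)


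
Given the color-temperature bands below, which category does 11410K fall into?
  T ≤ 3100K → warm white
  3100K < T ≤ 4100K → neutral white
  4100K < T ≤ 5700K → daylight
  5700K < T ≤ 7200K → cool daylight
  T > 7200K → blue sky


Temperature: 11410K
11410K > 7200K → blue sky
Classification: blue sky


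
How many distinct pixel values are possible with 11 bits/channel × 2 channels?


Total bits = 11 bits/channel × 2 channels = 22 bits
Distinct pixel values = 2^22
= 4,194,304 pixel values


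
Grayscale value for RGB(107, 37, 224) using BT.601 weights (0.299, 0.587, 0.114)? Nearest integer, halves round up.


Gray = 0.299×R + 0.587×G + 0.114×B
Gray = 0.299×107 + 0.587×37 + 0.114×224
Gray = 31.993 + 21.719 + 25.536
Gray = 79.248 → round half up → 79
Gray = 79


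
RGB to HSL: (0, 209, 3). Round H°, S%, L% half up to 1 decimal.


Normalize: R'=0/255≈0.0000, G'=209/255≈0.8196, B'=3/255≈0.0118
Max=209/255, Min=0/255, Δ=Max-Min=209/255
L = (Max+Min)/2 = (209+0)/510 = 209/510 = 0.40980… → L = 41.0%
L ≤ 0.5 → S = Δ/(Max+Min) = 209/(209+0) = 209/209 = 1 → S = 100.0%
(the 1/255 factors cancel in S and H, so raw channel differences can be used)
Max is G' → H = 60 × ((B-R)/Δ + 2) = 60 × ((3-0)/209 + 2)
  3/209 + 2 = 0.0143… + 2 = 2.0143…
  H = 60 × 2.0143… = 120.861…° → H = 120.9°
= HSL(120.9°, 100.0%, 41.0%)


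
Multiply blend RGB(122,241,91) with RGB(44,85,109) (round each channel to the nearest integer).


Multiply: C = A×B/255, rounded to nearest integer
R: 122×44/255 = 5368/255 ≈ 21.051 → 21
G: 241×85/255 = 20485/255 ≈ 80.333 → 80
B: 91×109/255 = 9919/255 ≈ 38.898 → 39
= RGB(21, 80, 39)


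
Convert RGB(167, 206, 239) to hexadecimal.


R = 167 → A7 (hex)
G = 206 → CE (hex)
B = 239 → EF (hex)
Hex = #A7CEEF


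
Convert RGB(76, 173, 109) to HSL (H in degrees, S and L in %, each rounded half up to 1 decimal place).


Normalize: R'=76/255≈0.2980, G'=173/255≈0.6784, B'=109/255≈0.4275
Max=173/255, Min=76/255, Δ=Max-Min=97/255
L = (Max+Min)/2 = (173+76)/510 = 249/510 = 0.48823… → L = 48.8%
L ≤ 0.5 → S = Δ/(Max+Min) = 97/(173+76) = 97/249 = 0.38955… → S = 39.0%
(the 1/255 factors cancel in S and H, so raw channel differences can be used)
Max is G' → H = 60 × ((B-R)/Δ + 2) = 60 × ((109-76)/97 + 2)
  33/97 + 2 = 0.3402… + 2 = 2.3402…
  H = 60 × 2.3402… = 140.412…° → H = 140.4°
= HSL(140.4°, 39.0%, 48.8%)


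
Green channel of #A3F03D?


Color: #A3F03D
R = A3 = 163
G = F0 = 240
B = 3D = 61
Green = 240


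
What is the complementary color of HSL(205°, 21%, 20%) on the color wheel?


Complement = opposite side of color wheel = hue + 180°
H' = (205 + 180) mod 360 = 25°
S and L unchanged.
= HSL(25°, 21%, 20%)


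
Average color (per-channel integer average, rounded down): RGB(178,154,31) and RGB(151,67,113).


Midpoint: each channel = ⌊(C₁+C₂)/2⌋
R: ⌊(178+151)/2⌋ = 164
G: ⌊(154+67)/2⌋ = 110
B: ⌊(31+113)/2⌋ = 72
= RGB(164, 110, 72)


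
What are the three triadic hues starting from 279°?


Triadic: equally spaced at 120° intervals
H1 = 279°
H2 = (279 + 120) mod 360 = 39°
H3 = (279 + 240) mod 360 = 159°
Triadic = 279°, 39°, 159°


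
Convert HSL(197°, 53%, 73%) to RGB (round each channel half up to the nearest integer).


H=197°, S=0.53, L=0.73
C = (1-|2L-1|)×S = (1-|0.46|)×0.53 = 0.2862
H' = H/60 = 197/60 ≈ 3.2833; X = C×(1-|H' mod 2 - 1|) = 0.20511
m = L - C/2 = 0.73 - 0.1431 = 0.5869
Sector ⌊H'⌋ = 3 → (R',G',B') = (0.0, 0.20511, 0.2862)
RGB = ((R'+m)×255, (G'+m)×255, (B'+m)×255) = (149.6595, 201.96255, 222.6405)
Round half up → RGB(150, 202, 223)


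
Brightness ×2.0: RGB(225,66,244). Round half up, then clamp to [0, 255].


Multiply each channel by 2.0, round half up, clamp to [0, 255]
R: 225×2.0 = 450 → clamp → 255
G: 66×2.0 = 132
B: 244×2.0 = 488 → clamp → 255
= RGB(255, 132, 255)


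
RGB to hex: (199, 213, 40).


R = 199 → C7 (hex)
G = 213 → D5 (hex)
B = 40 → 28 (hex)
Hex = #C7D528


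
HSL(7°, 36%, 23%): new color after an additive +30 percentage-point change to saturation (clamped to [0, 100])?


Original S = 36%
Adjustment = +30 percentage points
New S = 36 + (30) = 66
Clamp to [0, 100] → 66
= HSL(7°, 66%, 23%)


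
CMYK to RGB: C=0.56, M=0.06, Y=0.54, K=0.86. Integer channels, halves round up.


R = 255 × (1-C) × (1-K) = 255 × 0.44 × 0.14 = 15.708 → 16
G = 255 × (1-M) × (1-K) = 255 × 0.94 × 0.14 = 33.558 → 34
B = 255 × (1-Y) × (1-K) = 255 × 0.46 × 0.14 = 16.422 → 16
= RGB(16, 34, 16)


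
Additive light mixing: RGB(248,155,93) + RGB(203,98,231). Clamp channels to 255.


Additive: each channel = min(255, C₁+C₂)
R: 248+203 = 451 → 255
G: 155+98 = 253 → 253
B: 93+231 = 324 → 255
= RGB(255, 253, 255)


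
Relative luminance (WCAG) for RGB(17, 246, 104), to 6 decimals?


Linearize each channel (sRGB transfer function): c = v/255; c_lin = c/12.92 if c ≤ 0.04045, else ((c+0.055)/1.055)^2.4
  R: 17/255 ≈ 0.066667 > 0.04045 → ((0.066667+0.055)/1.055)^2.4 ≈ 0.005605
  G: 246/255 ≈ 0.964706 > 0.04045 → ((0.964706+0.055)/1.055)^2.4 ≈ 0.921582
  B: 104/255 ≈ 0.407843 > 0.04045 → ((0.407843+0.055)/1.055)^2.4 ≈ 0.138432
R_lin = 0.005605, G_lin = 0.921582, B_lin = 0.138432
L = 0.2126×R + 0.7152×G + 0.0722×B
L = 0.2126×0.005605 + 0.7152×0.921582 + 0.0722×0.138432
L ≈ 0.670302


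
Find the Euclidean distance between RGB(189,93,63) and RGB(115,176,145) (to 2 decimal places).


d = √[(R₁-R₂)² + (G₁-G₂)² + (B₁-B₂)²]
d = √[(189-115)² + (93-176)² + (63-145)²]
d = √[5476 + 6889 + 6724]
d = √19089
d ≈ 138.16


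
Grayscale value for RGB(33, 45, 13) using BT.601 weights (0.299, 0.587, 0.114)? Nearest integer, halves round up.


Gray = 0.299×R + 0.587×G + 0.114×B
Gray = 0.299×33 + 0.587×45 + 0.114×13
Gray = 9.867 + 26.415 + 1.482
Gray = 37.764 → round half up → 38
Gray = 38


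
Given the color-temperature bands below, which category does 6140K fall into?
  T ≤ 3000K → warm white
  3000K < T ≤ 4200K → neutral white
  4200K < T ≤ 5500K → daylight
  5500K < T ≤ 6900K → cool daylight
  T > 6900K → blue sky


Temperature: 6140K
5500K < 6140K ≤ 6900K → cool daylight
Classification: cool daylight


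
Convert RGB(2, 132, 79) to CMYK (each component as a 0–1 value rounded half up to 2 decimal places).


R'=2/255≈0.0078, G'=132/255≈0.5176, B'=79/255≈0.3098
K = 1 - max(R',G',B') = 1 - 132/255 = 123/255 = 0.48235… → 0.48
(1-R'-K)/(1-K) simplifies to (max-R)/max with max = 132:
C = (132-2)/132 = 130/132 = 0.98484… → 0.98
M = (132-132)/132 = 0/132 = 0 → 0.00
Y = (132-79)/132 = 53/132 = 0.40151… → 0.40
= CMYK(0.98, 0.00, 0.40, 0.48)


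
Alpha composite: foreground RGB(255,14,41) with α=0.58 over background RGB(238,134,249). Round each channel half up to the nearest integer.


C = α×F + (1-α)×B, with 1-α = 0.42
R: 0.58×255 + 0.42×238 = 147.90 + 99.96 = 247.86 → 248
G: 0.58×14 + 0.42×134 = 8.12 + 56.28 = 64.40 → 64
B: 0.58×41 + 0.42×249 = 23.78 + 104.58 = 128.36 → 128
= RGB(248, 64, 128)


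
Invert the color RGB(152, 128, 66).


Invert: (255-R, 255-G, 255-B)
R: 255-152 = 103
G: 255-128 = 127
B: 255-66 = 189
= RGB(103, 127, 189)


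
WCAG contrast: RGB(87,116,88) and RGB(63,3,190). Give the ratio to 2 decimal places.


Linearize each sRGB channel c=v/255: c/12.92 if c ≤ 0.04045 else ((c+0.055)/1.055)^2.4
L = 0.2126×R_lin + 0.7152×G_lin + 0.0722×B_lin
Color 1 (87,116,88):
  R=87: 87/255≈0.3412 > 0.04045 → ((0.3412+0.055)/1.055)^2.4 ≈ 0.09531
  G=116: 116/255≈0.4549 > 0.04045 → ((0.4549+0.055)/1.055)^2.4 ≈ 0.17465
  B=88: 88/255≈0.3451 > 0.04045 → ((0.3451+0.055)/1.055)^2.4 ≈ 0.09759
  L1 = 0.2126×0.09531 + 0.7152×0.17465 + 0.0722×0.09759 ≈ 0.15222
Color 2 (63,3,190):
  R=63: 63/255≈0.2471 > 0.04045 → ((0.2471+0.055)/1.055)^2.4 ≈ 0.04971
  G=3: 3/255≈0.0118 ≤ 0.04045 → 0.0118/12.92 ≈ 0.00091
  B=190: 190/255≈0.7451 > 0.04045 → ((0.7451+0.055)/1.055)^2.4 ≈ 0.51492
  L2 = 0.2126×0.04971 + 0.7152×0.00091 + 0.0722×0.51492 ≈ 0.04840
Lighter = 0.15222, Darker = 0.04840
Ratio = (L_lighter + 0.05) / (L_darker + 0.05)
Ratio = (0.15222 + 0.05) / (0.04840 + 0.05) = 0.20222 / 0.09840 ≈ 2.0551
Ratio ≈ 2.06:1


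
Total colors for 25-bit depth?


Colors = 2^bits = 2^25
= 33,554,432 colors


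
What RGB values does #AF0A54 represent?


AF → 175 (R)
0A → 10 (G)
54 → 84 (B)
= RGB(175, 10, 84)


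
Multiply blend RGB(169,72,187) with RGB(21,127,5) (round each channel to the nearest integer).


Multiply: C = A×B/255, rounded to nearest integer
R: 169×21/255 = 3549/255 ≈ 13.918 → 14
G: 72×127/255 = 9144/255 ≈ 35.859 → 36
B: 187×5/255 = 935/255 ≈ 3.667 → 4
= RGB(14, 36, 4)


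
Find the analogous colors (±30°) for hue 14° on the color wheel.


Base hue: 14°
Left analog: (14 - 30) mod 360 = 344°
Right analog: (14 + 30) mod 360 = 44°
Analogous hues = 344° and 44°


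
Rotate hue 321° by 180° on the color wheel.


New hue = (H + rotation) mod 360
New hue = (321 + 180) mod 360
= 501 mod 360
= 141°


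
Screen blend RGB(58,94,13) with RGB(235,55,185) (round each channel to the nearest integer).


Screen: C = 255 - (255-A)×(255-B)/255, rounded to nearest integer
R: 255 - (255-58)×(255-235)/255 = 255 - 3940/255 ≈ 255 - 15.451 = 239.549 → 240
G: 255 - (255-94)×(255-55)/255 = 255 - 32200/255 ≈ 255 - 126.275 = 128.725 → 129
B: 255 - (255-13)×(255-185)/255 = 255 - 16940/255 ≈ 255 - 66.431 = 188.569 → 189
= RGB(240, 129, 189)


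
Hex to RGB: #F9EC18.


F9 → 249 (R)
EC → 236 (G)
18 → 24 (B)
= RGB(249, 236, 24)


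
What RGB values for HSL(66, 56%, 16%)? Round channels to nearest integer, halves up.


H=66°, S=0.56, L=0.16
C = (1-|2L-1|)×S = (1-|-0.68|)×0.56 = 0.1792
H' = H/60 = 66/60 ≈ 1.1000; X = C×(1-|H' mod 2 - 1|) = 0.16128
m = L - C/2 = 0.16 - 0.0896 = 0.0704
Sector ⌊H'⌋ = 1 → (R',G',B') = (0.16128, 0.1792, 0.0)
RGB = ((R'+m)×255, (G'+m)×255, (B'+m)×255) = (59.0784, 63.648, 17.952)
Round half up → RGB(59, 64, 18)


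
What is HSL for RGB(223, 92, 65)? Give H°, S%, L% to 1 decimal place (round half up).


Normalize: R'=223/255≈0.8745, G'=92/255≈0.3608, B'=65/255≈0.2549
Max=223/255, Min=65/255, Δ=Max-Min=158/255
L = (Max+Min)/2 = (223+65)/510 = 288/510 = 0.56470… → L = 56.5%
L > 0.5 → S = Δ/(2-Max-Min) = 158/(510-223-65) = 158/222 = 0.71171… → S = 71.2%
(the 1/255 factors cancel in S and H, so raw channel differences can be used)
Max is R' → H = 60 × (((G-B)/Δ) mod 6) = 60 × (((92-65)/158) mod 6)
  27/158 = 0.1708…
  H = 60 × 0.1708… = 10.253…° → H = 10.3°
= HSL(10.3°, 71.2%, 56.5%)


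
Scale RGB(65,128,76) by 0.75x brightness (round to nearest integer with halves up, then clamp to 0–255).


Multiply each channel by 0.75, round half up, clamp to [0, 255]
R: 65×0.75 = 48.75 → round → 49
G: 128×0.75 = 96
B: 76×0.75 = 57
= RGB(49, 96, 57)


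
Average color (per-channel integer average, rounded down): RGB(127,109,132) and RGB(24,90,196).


Midpoint: each channel = ⌊(C₁+C₂)/2⌋
R: ⌊(127+24)/2⌋ = 75
G: ⌊(109+90)/2⌋ = 99
B: ⌊(132+196)/2⌋ = 164
= RGB(75, 99, 164)


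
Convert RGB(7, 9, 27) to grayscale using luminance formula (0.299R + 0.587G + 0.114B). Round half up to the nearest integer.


Gray = 0.299×R + 0.587×G + 0.114×B
Gray = 0.299×7 + 0.587×9 + 0.114×27
Gray = 2.093 + 5.283 + 3.078
Gray = 10.454 → round half up → 10
Gray = 10


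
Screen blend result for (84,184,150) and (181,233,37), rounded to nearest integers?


Screen: C = 255 - (255-A)×(255-B)/255, rounded to nearest integer
R: 255 - (255-84)×(255-181)/255 = 255 - 12654/255 ≈ 255 - 49.624 = 205.376 → 205
G: 255 - (255-184)×(255-233)/255 = 255 - 1562/255 ≈ 255 - 6.125 = 248.875 → 249
B: 255 - (255-150)×(255-37)/255 = 255 - 22890/255 ≈ 255 - 89.765 = 165.235 → 165
= RGB(205, 249, 165)


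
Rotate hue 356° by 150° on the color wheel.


New hue = (H + rotation) mod 360
New hue = (356 + 150) mod 360
= 506 mod 360
= 146°


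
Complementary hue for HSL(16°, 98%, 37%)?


Complement = opposite side of color wheel = hue + 180°
H' = (16 + 180) mod 360 = 196°
S and L unchanged.
= HSL(196°, 98%, 37%)


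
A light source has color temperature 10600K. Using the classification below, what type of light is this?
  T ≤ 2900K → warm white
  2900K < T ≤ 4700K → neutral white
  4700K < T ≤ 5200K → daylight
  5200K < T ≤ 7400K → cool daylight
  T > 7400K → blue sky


Temperature: 10600K
10600K > 7400K → blue sky
Classification: blue sky


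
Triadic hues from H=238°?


Triadic: equally spaced at 120° intervals
H1 = 238°
H2 = (238 + 120) mod 360 = 358°
H3 = (238 + 240) mod 360 = 118°
Triadic = 238°, 358°, 118°


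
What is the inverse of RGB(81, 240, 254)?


Invert: (255-R, 255-G, 255-B)
R: 255-81 = 174
G: 255-240 = 15
B: 255-254 = 1
= RGB(174, 15, 1)


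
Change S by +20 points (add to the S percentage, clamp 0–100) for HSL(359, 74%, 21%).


Original S = 74%
Adjustment = +20 percentage points
New S = 74 + (20) = 94
Clamp to [0, 100] → 94
= HSL(359°, 94%, 21%)


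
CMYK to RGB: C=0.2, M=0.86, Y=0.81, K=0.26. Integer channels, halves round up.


R = 255 × (1-C) × (1-K) = 255 × 0.80 × 0.74 = 150.96 → 151
G = 255 × (1-M) × (1-K) = 255 × 0.14 × 0.74 = 26.418 → 26
B = 255 × (1-Y) × (1-K) = 255 × 0.19 × 0.74 = 35.853 → 36
= RGB(151, 26, 36)


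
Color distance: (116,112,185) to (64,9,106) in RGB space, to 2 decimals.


d = √[(R₁-R₂)² + (G₁-G₂)² + (B₁-B₂)²]
d = √[(116-64)² + (112-9)² + (185-106)²]
d = √[2704 + 10609 + 6241]
d = √19554
d ≈ 139.84


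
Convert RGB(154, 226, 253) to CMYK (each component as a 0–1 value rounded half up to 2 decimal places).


R'=154/255≈0.6039, G'=226/255≈0.8863, B'=253/255≈0.9922
K = 1 - max(R',G',B') = 1 - 253/255 = 2/255 = 0.00784… → 0.01
(1-R'-K)/(1-K) simplifies to (max-R)/max with max = 253:
C = (253-154)/253 = 99/253 = 0.39130… → 0.39
M = (253-226)/253 = 27/253 = 0.10671… → 0.11
Y = (253-253)/253 = 0/253 = 0 → 0.00
= CMYK(0.39, 0.11, 0.00, 0.01)


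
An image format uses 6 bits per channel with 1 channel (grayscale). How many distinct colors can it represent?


Total bits = 6 bits/channel × 1 channels = 6 bits
Distinct colors = 2^6
= 64 colors


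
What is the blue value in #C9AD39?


Color: #C9AD39
R = C9 = 201
G = AD = 173
B = 39 = 57
Blue = 57


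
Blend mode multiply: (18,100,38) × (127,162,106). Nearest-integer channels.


Multiply: C = A×B/255, rounded to nearest integer
R: 18×127/255 = 2286/255 ≈ 8.965 → 9
G: 100×162/255 = 16200/255 ≈ 63.529 → 64
B: 38×106/255 = 4028/255 ≈ 15.796 → 16
= RGB(9, 64, 16)


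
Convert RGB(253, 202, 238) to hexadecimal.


R = 253 → FD (hex)
G = 202 → CA (hex)
B = 238 → EE (hex)
Hex = #FDCAEE


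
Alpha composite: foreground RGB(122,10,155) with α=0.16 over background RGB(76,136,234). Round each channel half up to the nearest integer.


C = α×F + (1-α)×B, with 1-α = 0.84
R: 0.16×122 + 0.84×76 = 19.52 + 63.84 = 83.36 → 83
G: 0.16×10 + 0.84×136 = 1.60 + 114.24 = 115.84 → 116
B: 0.16×155 + 0.84×234 = 24.80 + 196.56 = 221.36 → 221
= RGB(83, 116, 221)


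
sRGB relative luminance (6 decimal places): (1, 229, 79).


Linearize each channel (sRGB transfer function): c = v/255; c_lin = c/12.92 if c ≤ 0.04045, else ((c+0.055)/1.055)^2.4
  R: 1/255 ≈ 0.003922 ≤ 0.04045 → 0.003922/12.92 ≈ 0.000304
  G: 229/255 ≈ 0.898039 > 0.04045 → ((0.898039+0.055)/1.055)^2.4 ≈ 0.783538
  B: 79/255 ≈ 0.309804 > 0.04045 → ((0.309804+0.055)/1.055)^2.4 ≈ 0.078187
R_lin = 0.000304, G_lin = 0.783538, B_lin = 0.078187
L = 0.2126×R + 0.7152×G + 0.0722×B
L = 0.2126×0.000304 + 0.7152×0.783538 + 0.0722×0.078187
L ≈ 0.566096


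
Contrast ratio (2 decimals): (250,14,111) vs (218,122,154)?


Linearize each sRGB channel c=v/255: c/12.92 if c ≤ 0.04045 else ((c+0.055)/1.055)^2.4
L = 0.2126×R_lin + 0.7152×G_lin + 0.0722×B_lin
Color 1 (250,14,111):
  R=250: 250/255≈0.9804 > 0.04045 → ((0.9804+0.055)/1.055)^2.4 ≈ 0.95597
  G=14: 14/255≈0.0549 > 0.04045 → ((0.0549+0.055)/1.055)^2.4 ≈ 0.00439
  B=111: 111/255≈0.4353 > 0.04045 → ((0.4353+0.055)/1.055)^2.4 ≈ 0.15896
  L1 = 0.2126×0.95597 + 0.7152×0.00439 + 0.0722×0.15896 ≈ 0.21786
Color 2 (218,122,154):
  R=218: 218/255≈0.8549 > 0.04045 → ((0.8549+0.055)/1.055)^2.4 ≈ 0.70110
  G=122: 122/255≈0.4784 > 0.04045 → ((0.4784+0.055)/1.055)^2.4 ≈ 0.19462
  B=154: 154/255≈0.6039 > 0.04045 → ((0.6039+0.055)/1.055)^2.4 ≈ 0.32314
  L2 = 0.2126×0.70110 + 0.7152×0.19462 + 0.0722×0.32314 ≈ 0.31158
Lighter = 0.31158, Darker = 0.21786
Ratio = (L_lighter + 0.05) / (L_darker + 0.05)
Ratio = (0.31158 + 0.05) / (0.21786 + 0.05) = 0.36158 / 0.26786 ≈ 1.3499
Ratio ≈ 1.35:1


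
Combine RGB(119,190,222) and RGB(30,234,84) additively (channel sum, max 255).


Additive: each channel = min(255, C₁+C₂)
R: 119+30 = 149 → 149
G: 190+234 = 424 → 255
B: 222+84 = 306 → 255
= RGB(149, 255, 255)


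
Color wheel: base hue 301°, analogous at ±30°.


Base hue: 301°
Left analog: (301 - 30) mod 360 = 271°
Right analog: (301 + 30) mod 360 = 331°
Analogous hues = 271° and 331°


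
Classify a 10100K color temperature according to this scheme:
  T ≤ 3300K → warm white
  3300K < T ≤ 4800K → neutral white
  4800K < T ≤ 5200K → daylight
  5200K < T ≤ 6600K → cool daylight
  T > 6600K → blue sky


Temperature: 10100K
10100K > 6600K → blue sky
Classification: blue sky


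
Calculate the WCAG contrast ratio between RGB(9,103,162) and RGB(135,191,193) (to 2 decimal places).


Linearize each sRGB channel c=v/255: c/12.92 if c ≤ 0.04045 else ((c+0.055)/1.055)^2.4
L = 0.2126×R_lin + 0.7152×G_lin + 0.0722×B_lin
Color 1 (9,103,162):
  R=9: 9/255≈0.0353 ≤ 0.04045 → 0.0353/12.92 ≈ 0.00273
  G=103: 103/255≈0.4039 > 0.04045 → ((0.4039+0.055)/1.055)^2.4 ≈ 0.13563
  B=162: 162/255≈0.6353 > 0.04045 → ((0.6353+0.055)/1.055)^2.4 ≈ 0.36131
  L1 = 0.2126×0.00273 + 0.7152×0.13563 + 0.0722×0.36131 ≈ 0.12367
Color 2 (135,191,193):
  R=135: 135/255≈0.5294 > 0.04045 → ((0.5294+0.055)/1.055)^2.4 ≈ 0.24228
  G=191: 191/255≈0.7490 > 0.04045 → ((0.7490+0.055)/1.055)^2.4 ≈ 0.52100
  B=193: 193/255≈0.7569 > 0.04045 → ((0.7569+0.055)/1.055)^2.4 ≈ 0.53328
  L2 = 0.2126×0.24228 + 0.7152×0.52100 + 0.0722×0.53328 ≈ 0.46263
Lighter = 0.46263, Darker = 0.12367
Ratio = (L_lighter + 0.05) / (L_darker + 0.05)
Ratio = (0.46263 + 0.05) / (0.12367 + 0.05) = 0.51263 / 0.17367 ≈ 2.9517
Ratio ≈ 2.95:1


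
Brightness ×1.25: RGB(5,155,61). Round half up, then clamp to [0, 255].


Multiply each channel by 1.25, round half up, clamp to [0, 255]
R: 5×1.25 = 6.25 → round → 6
G: 155×1.25 = 193.75 → round → 194
B: 61×1.25 = 76.25 → round → 76
= RGB(6, 194, 76)


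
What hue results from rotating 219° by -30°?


New hue = (H + rotation) mod 360
New hue = (219 -30) mod 360
= 189 mod 360
= 189°


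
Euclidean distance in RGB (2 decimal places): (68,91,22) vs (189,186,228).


d = √[(R₁-R₂)² + (G₁-G₂)² + (B₁-B₂)²]
d = √[(68-189)² + (91-186)² + (22-228)²]
d = √[14641 + 9025 + 42436]
d = √66102
d ≈ 257.10


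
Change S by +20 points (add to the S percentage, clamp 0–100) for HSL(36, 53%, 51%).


Original S = 53%
Adjustment = +20 percentage points
New S = 53 + (20) = 73
Clamp to [0, 100] → 73
= HSL(36°, 73%, 51%)


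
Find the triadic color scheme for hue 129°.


Triadic: equally spaced at 120° intervals
H1 = 129°
H2 = (129 + 120) mod 360 = 249°
H3 = (129 + 240) mod 360 = 9°
Triadic = 129°, 249°, 9°


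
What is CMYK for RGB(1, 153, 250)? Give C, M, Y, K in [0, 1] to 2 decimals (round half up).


R'=1/255≈0.0039, G'=153/255≈0.6000, B'=250/255≈0.9804
K = 1 - max(R',G',B') = 1 - 250/255 = 5/255 = 0.01960… → 0.02
(1-R'-K)/(1-K) simplifies to (max-R)/max with max = 250:
C = (250-1)/250 = 249/250 = 0.996 → 1.00
M = (250-153)/250 = 97/250 = 0.388 → 0.39
Y = (250-250)/250 = 0/250 = 0 → 0.00
= CMYK(1.00, 0.39, 0.00, 0.02)


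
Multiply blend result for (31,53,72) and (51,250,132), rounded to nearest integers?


Multiply: C = A×B/255, rounded to nearest integer
R: 31×51/255 = 1581/255 ≈ 6.200 → 6
G: 53×250/255 = 13250/255 ≈ 51.961 → 52
B: 72×132/255 = 9504/255 ≈ 37.271 → 37
= RGB(6, 52, 37)


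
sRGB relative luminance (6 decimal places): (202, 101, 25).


Linearize each channel (sRGB transfer function): c = v/255; c_lin = c/12.92 if c ≤ 0.04045, else ((c+0.055)/1.055)^2.4
  R: 202/255 ≈ 0.792157 > 0.04045 → ((0.792157+0.055)/1.055)^2.4 ≈ 0.590619
  G: 101/255 ≈ 0.396078 > 0.04045 → ((0.396078+0.055)/1.055)^2.4 ≈ 0.130136
  B: 25/255 ≈ 0.098039 > 0.04045 → ((0.098039+0.055)/1.055)^2.4 ≈ 0.009721
R_lin = 0.590619, G_lin = 0.130136, B_lin = 0.009721
L = 0.2126×R + 0.7152×G + 0.0722×B
L = 0.2126×0.590619 + 0.7152×0.130136 + 0.0722×0.009721
L ≈ 0.219341


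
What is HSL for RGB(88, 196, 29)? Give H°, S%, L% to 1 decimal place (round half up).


Normalize: R'=88/255≈0.3451, G'=196/255≈0.7686, B'=29/255≈0.1137
Max=196/255, Min=29/255, Δ=Max-Min=167/255
L = (Max+Min)/2 = (196+29)/510 = 225/510 = 0.44117… → L = 44.1%
L ≤ 0.5 → S = Δ/(Max+Min) = 167/(196+29) = 167/225 = 0.74222… → S = 74.2%
(the 1/255 factors cancel in S and H, so raw channel differences can be used)
Max is G' → H = 60 × ((B-R)/Δ + 2) = 60 × ((29-88)/167 + 2)
  -59/167 + 2 = -0.3532… + 2 = 1.6467…
  H = 60 × 1.6467… = 98.802…° → H = 98.8°
= HSL(98.8°, 74.2%, 44.1%)


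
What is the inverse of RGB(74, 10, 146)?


Invert: (255-R, 255-G, 255-B)
R: 255-74 = 181
G: 255-10 = 245
B: 255-146 = 109
= RGB(181, 245, 109)


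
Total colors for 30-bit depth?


Colors = 2^bits = 2^30
= 1,073,741,824 colors


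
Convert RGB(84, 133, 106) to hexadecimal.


R = 84 → 54 (hex)
G = 133 → 85 (hex)
B = 106 → 6A (hex)
Hex = #54856A


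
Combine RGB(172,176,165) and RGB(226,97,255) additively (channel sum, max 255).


Additive: each channel = min(255, C₁+C₂)
R: 172+226 = 398 → 255
G: 176+97 = 273 → 255
B: 165+255 = 420 → 255
= RGB(255, 255, 255)


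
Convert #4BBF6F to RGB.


4B → 75 (R)
BF → 191 (G)
6F → 111 (B)
= RGB(75, 191, 111)


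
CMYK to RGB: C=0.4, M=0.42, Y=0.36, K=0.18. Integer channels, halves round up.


R = 255 × (1-C) × (1-K) = 255 × 0.60 × 0.82 = 125.46 → 125
G = 255 × (1-M) × (1-K) = 255 × 0.58 × 0.82 = 121.278 → 121
B = 255 × (1-Y) × (1-K) = 255 × 0.64 × 0.82 = 133.824 → 134
= RGB(125, 121, 134)


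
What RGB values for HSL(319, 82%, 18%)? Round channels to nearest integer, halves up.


H=319°, S=0.82, L=0.18
C = (1-|2L-1|)×S = (1-|-0.64|)×0.82 = 0.2952
H' = H/60 = 319/60 ≈ 5.3167; X = C×(1-|H' mod 2 - 1|) = 0.20172
m = L - C/2 = 0.18 - 0.1476 = 0.0324
Sector ⌊H'⌋ = 5 → (R',G',B') = (0.2952, 0.0, 0.20172)
RGB = ((R'+m)×255, (G'+m)×255, (B'+m)×255) = (83.538, 8.262, 59.7006)
Round half up → RGB(84, 8, 60)


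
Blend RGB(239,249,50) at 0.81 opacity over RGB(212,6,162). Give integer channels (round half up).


C = α×F + (1-α)×B, with 1-α = 0.19
R: 0.81×239 + 0.19×212 = 193.59 + 40.28 = 233.87 → 234
G: 0.81×249 + 0.19×6 = 201.69 + 1.14 = 202.83 → 203
B: 0.81×50 + 0.19×162 = 40.50 + 30.78 = 71.28 → 71
= RGB(234, 203, 71)


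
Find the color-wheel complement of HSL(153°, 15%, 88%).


Complement = opposite side of color wheel = hue + 180°
H' = (153 + 180) mod 360 = 333°
S and L unchanged.
= HSL(333°, 15%, 88%)


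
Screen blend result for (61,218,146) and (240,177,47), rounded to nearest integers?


Screen: C = 255 - (255-A)×(255-B)/255, rounded to nearest integer
R: 255 - (255-61)×(255-240)/255 = 255 - 2910/255 ≈ 255 - 11.412 = 243.588 → 244
G: 255 - (255-218)×(255-177)/255 = 255 - 2886/255 ≈ 255 - 11.318 = 243.682 → 244
B: 255 - (255-146)×(255-47)/255 = 255 - 22672/255 ≈ 255 - 88.910 = 166.090 → 166
= RGB(244, 244, 166)


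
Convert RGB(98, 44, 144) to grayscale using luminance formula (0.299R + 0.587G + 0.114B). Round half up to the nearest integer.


Gray = 0.299×R + 0.587×G + 0.114×B
Gray = 0.299×98 + 0.587×44 + 0.114×144
Gray = 29.302 + 25.828 + 16.416
Gray = 71.546 → round half up → 72
Gray = 72


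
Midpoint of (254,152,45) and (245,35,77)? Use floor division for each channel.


Midpoint: each channel = ⌊(C₁+C₂)/2⌋
R: ⌊(254+245)/2⌋ = 249
G: ⌊(152+35)/2⌋ = 93
B: ⌊(45+77)/2⌋ = 61
= RGB(249, 93, 61)


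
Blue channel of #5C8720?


Color: #5C8720
R = 5C = 92
G = 87 = 135
B = 20 = 32
Blue = 32


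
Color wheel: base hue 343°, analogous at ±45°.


Base hue: 343°
Left analog: (343 - 45) mod 360 = 298°
Right analog: (343 + 45) mod 360 = 28°
Analogous hues = 298° and 28°


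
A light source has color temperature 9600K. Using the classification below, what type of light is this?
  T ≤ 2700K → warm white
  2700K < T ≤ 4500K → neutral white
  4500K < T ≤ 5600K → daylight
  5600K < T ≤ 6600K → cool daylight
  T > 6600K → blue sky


Temperature: 9600K
9600K > 6600K → blue sky
Classification: blue sky


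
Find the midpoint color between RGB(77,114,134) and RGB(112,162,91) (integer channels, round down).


Midpoint: each channel = ⌊(C₁+C₂)/2⌋
R: ⌊(77+112)/2⌋ = 94
G: ⌊(114+162)/2⌋ = 138
B: ⌊(134+91)/2⌋ = 112
= RGB(94, 138, 112)


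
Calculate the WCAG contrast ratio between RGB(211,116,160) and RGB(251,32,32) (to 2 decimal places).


Linearize each sRGB channel c=v/255: c/12.92 if c ≤ 0.04045 else ((c+0.055)/1.055)^2.4
L = 0.2126×R_lin + 0.7152×G_lin + 0.0722×B_lin
Color 1 (211,116,160):
  R=211: 211/255≈0.8275 > 0.04045 → ((0.8275+0.055)/1.055)^2.4 ≈ 0.65141
  G=116: 116/255≈0.4549 > 0.04045 → ((0.4549+0.055)/1.055)^2.4 ≈ 0.17465
  B=160: 160/255≈0.6275 > 0.04045 → ((0.6275+0.055)/1.055)^2.4 ≈ 0.35153
  L1 = 0.2126×0.65141 + 0.7152×0.17465 + 0.0722×0.35153 ≈ 0.28878
Color 2 (251,32,32):
  R=251: 251/255≈0.9843 > 0.04045 → ((0.9843+0.055)/1.055)^2.4 ≈ 0.96469
  G=32: 32/255≈0.1255 > 0.04045 → ((0.1255+0.055)/1.055)^2.4 ≈ 0.01444
  B=32: 32/255≈0.1255 > 0.04045 → ((0.1255+0.055)/1.055)^2.4 ≈ 0.01444
  L2 = 0.2126×0.96469 + 0.7152×0.01444 + 0.0722×0.01444 ≈ 0.21647
Lighter = 0.28878, Darker = 0.21647
Ratio = (L_lighter + 0.05) / (L_darker + 0.05)
Ratio = (0.28878 + 0.05) / (0.21647 + 0.05) = 0.33878 / 0.26647 ≈ 1.2714
Ratio ≈ 1.27:1


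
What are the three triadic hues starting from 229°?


Triadic: equally spaced at 120° intervals
H1 = 229°
H2 = (229 + 120) mod 360 = 349°
H3 = (229 + 240) mod 360 = 109°
Triadic = 229°, 349°, 109°


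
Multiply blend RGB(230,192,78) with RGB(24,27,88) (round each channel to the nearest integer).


Multiply: C = A×B/255, rounded to nearest integer
R: 230×24/255 = 5520/255 ≈ 21.647 → 22
G: 192×27/255 = 5184/255 ≈ 20.329 → 20
B: 78×88/255 = 6864/255 ≈ 26.918 → 27
= RGB(22, 20, 27)
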